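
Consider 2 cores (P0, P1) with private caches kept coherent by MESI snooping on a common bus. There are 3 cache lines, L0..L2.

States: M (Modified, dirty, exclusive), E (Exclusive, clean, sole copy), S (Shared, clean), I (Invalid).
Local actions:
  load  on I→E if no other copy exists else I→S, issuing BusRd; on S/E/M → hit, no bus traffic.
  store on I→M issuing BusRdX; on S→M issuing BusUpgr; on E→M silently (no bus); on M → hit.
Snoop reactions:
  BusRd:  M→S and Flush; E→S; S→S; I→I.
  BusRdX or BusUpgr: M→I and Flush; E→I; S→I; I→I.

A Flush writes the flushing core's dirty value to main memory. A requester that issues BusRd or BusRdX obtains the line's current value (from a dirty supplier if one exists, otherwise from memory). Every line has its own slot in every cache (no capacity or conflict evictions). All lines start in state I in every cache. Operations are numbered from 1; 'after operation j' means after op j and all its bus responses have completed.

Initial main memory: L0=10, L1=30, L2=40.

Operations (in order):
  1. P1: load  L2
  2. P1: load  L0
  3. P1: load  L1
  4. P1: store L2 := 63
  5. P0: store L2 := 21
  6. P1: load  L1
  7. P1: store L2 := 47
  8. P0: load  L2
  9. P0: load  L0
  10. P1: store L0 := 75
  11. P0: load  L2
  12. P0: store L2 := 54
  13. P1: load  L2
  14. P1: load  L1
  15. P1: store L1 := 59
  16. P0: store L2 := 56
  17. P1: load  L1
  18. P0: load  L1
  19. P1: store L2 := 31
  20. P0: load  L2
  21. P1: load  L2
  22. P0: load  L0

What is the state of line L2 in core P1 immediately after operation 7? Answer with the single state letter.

state = M

1. P1: load  L2  bus=[BusRd]  L2: P0=I P1=E  mem[L2]=40
2. P1: load  L0  bus=[BusRd]  L0: P0=I P1=E  mem[L0]=10
3. P1: load  L1  bus=[BusRd]  L1: P0=I P1=E  mem[L1]=30
4. P1: store L2 := 63  bus=[-]  L2: P0=I P1=M  mem[L2]=40
5. P0: store L2 := 21  bus=[BusRdX,Flush]  L2: P0=M P1=I  mem[L2]=63
6. P1: load  L1  bus=[-]  L1: P0=I P1=E  mem[L1]=30
7. P1: store L2 := 47  bus=[BusRdX,Flush]  L2: P0=I P1=M  mem[L2]=21
8. P0: load  L2  bus=[BusRd,Flush]  L2: P0=S P1=S  mem[L2]=47
9. P0: load  L0  bus=[BusRd]  L0: P0=S P1=S  mem[L0]=10
10. P1: store L0 := 75  bus=[BusUpgr]  L0: P0=I P1=M  mem[L0]=10
11. P0: load  L2  bus=[-]  L2: P0=S P1=S  mem[L2]=47
12. P0: store L2 := 54  bus=[BusUpgr]  L2: P0=M P1=I  mem[L2]=47
13. P1: load  L2  bus=[BusRd,Flush]  L2: P0=S P1=S  mem[L2]=54
14. P1: load  L1  bus=[-]  L1: P0=I P1=E  mem[L1]=30
15. P1: store L1 := 59  bus=[-]  L1: P0=I P1=M  mem[L1]=30
16. P0: store L2 := 56  bus=[BusUpgr]  L2: P0=M P1=I  mem[L2]=54
17. P1: load  L1  bus=[-]  L1: P0=I P1=M  mem[L1]=30
18. P0: load  L1  bus=[BusRd,Flush]  L1: P0=S P1=S  mem[L1]=59
19. P1: store L2 := 31  bus=[BusRdX,Flush]  L2: P0=I P1=M  mem[L2]=56
20. P0: load  L2  bus=[BusRd,Flush]  L2: P0=S P1=S  mem[L2]=31
21. P1: load  L2  bus=[-]  L2: P0=S P1=S  mem[L2]=31
22. P0: load  L0  bus=[BusRd,Flush]  L0: P0=S P1=S  mem[L0]=75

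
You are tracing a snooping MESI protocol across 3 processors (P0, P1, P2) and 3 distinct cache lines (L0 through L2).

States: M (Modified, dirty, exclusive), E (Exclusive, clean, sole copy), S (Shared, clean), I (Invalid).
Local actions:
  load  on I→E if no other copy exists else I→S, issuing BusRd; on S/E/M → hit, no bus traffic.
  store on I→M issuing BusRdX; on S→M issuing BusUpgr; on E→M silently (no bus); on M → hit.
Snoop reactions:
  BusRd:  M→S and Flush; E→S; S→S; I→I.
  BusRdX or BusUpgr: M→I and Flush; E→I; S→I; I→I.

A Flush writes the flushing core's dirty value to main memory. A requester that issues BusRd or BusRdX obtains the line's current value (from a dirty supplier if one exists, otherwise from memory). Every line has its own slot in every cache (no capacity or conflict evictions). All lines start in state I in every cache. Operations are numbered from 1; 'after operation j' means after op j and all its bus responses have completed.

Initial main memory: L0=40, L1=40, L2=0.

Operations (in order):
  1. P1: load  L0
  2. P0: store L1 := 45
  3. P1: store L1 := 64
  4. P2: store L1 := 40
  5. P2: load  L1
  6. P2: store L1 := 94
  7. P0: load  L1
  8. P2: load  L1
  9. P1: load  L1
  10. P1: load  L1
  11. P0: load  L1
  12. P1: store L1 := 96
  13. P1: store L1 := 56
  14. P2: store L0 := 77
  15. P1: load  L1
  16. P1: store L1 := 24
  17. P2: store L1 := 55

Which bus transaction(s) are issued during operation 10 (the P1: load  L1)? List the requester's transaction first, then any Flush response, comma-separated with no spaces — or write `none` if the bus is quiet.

[1] P1: load  L0 | P0:I, P1:E(40), P2:I | bus: BusRd
[2] P0: store L1 := 45 | P0:M(45), P1:I, P2:I | bus: BusRdX
[3] P1: store L1 := 64 | P0:I, P1:M(64), P2:I | bus: BusRdX,Flush
[4] P2: store L1 := 40 | P0:I, P1:I, P2:M(40) | bus: BusRdX,Flush
[5] P2: load  L1 | P0:I, P1:I, P2:M(40) | bus: none
[6] P2: store L1 := 94 | P0:I, P1:I, P2:M(94) | bus: none
[7] P0: load  L1 | P0:S(94), P1:I, P2:S(94) | bus: BusRd,Flush
[8] P2: load  L1 | P0:S(94), P1:I, P2:S(94) | bus: none
[9] P1: load  L1 | P0:S(94), P1:S(94), P2:S(94) | bus: BusRd
[10] P1: load  L1 | P0:S(94), P1:S(94), P2:S(94) | bus: none
[11] P0: load  L1 | P0:S(94), P1:S(94), P2:S(94) | bus: none
[12] P1: store L1 := 96 | P0:I, P1:M(96), P2:I | bus: BusUpgr
[13] P1: store L1 := 56 | P0:I, P1:M(56), P2:I | bus: none
[14] P2: store L0 := 77 | P0:I, P1:I, P2:M(77) | bus: BusRdX
[15] P1: load  L1 | P0:I, P1:M(56), P2:I | bus: none
[16] P1: store L1 := 24 | P0:I, P1:M(24), P2:I | bus: none
[17] P2: store L1 := 55 | P0:I, P1:I, P2:M(55) | bus: BusRdX,Flush

bus = none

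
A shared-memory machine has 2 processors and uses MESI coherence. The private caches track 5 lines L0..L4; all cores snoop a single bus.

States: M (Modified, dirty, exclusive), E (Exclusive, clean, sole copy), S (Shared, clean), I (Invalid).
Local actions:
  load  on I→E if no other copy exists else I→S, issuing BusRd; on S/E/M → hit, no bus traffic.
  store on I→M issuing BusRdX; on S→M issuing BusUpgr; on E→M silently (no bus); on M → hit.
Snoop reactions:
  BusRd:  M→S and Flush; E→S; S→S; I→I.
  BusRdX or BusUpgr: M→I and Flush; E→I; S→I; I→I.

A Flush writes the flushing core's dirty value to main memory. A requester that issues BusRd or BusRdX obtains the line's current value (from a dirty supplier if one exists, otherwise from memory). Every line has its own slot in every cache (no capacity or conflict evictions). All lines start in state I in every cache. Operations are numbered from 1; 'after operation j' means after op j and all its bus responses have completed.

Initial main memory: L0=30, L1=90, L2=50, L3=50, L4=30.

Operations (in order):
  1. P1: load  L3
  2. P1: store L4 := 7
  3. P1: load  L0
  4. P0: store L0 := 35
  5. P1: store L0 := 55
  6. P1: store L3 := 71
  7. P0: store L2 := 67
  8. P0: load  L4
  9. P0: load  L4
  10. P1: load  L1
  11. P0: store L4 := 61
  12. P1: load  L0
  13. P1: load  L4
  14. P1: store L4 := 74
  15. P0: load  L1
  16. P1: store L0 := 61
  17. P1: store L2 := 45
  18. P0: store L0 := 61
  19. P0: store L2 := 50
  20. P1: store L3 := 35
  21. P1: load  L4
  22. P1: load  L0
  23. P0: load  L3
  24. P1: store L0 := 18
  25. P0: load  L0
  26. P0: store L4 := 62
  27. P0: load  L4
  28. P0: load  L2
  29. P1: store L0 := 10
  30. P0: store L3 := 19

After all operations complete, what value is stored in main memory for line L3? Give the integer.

memory[L3] = 35

[1] P1: load  L3 | P0:I, P1:E(50) | bus: BusRd
[2] P1: store L4 := 7 | P0:I, P1:M(7) | bus: BusRdX
[3] P1: load  L0 | P0:I, P1:E(30) | bus: BusRd
[4] P0: store L0 := 35 | P0:M(35), P1:I | bus: BusRdX
[5] P1: store L0 := 55 | P0:I, P1:M(55) | bus: BusRdX,Flush
[6] P1: store L3 := 71 | P0:I, P1:M(71) | bus: none
[7] P0: store L2 := 67 | P0:M(67), P1:I | bus: BusRdX
[8] P0: load  L4 | P0:S(7), P1:S(7) | bus: BusRd,Flush
[9] P0: load  L4 | P0:S(7), P1:S(7) | bus: none
[10] P1: load  L1 | P0:I, P1:E(90) | bus: BusRd
[11] P0: store L4 := 61 | P0:M(61), P1:I | bus: BusUpgr
[12] P1: load  L0 | P0:I, P1:M(55) | bus: none
[13] P1: load  L4 | P0:S(61), P1:S(61) | bus: BusRd,Flush
[14] P1: store L4 := 74 | P0:I, P1:M(74) | bus: BusUpgr
[15] P0: load  L1 | P0:S(90), P1:S(90) | bus: BusRd
[16] P1: store L0 := 61 | P0:I, P1:M(61) | bus: none
[17] P1: store L2 := 45 | P0:I, P1:M(45) | bus: BusRdX,Flush
[18] P0: store L0 := 61 | P0:M(61), P1:I | bus: BusRdX,Flush
[19] P0: store L2 := 50 | P0:M(50), P1:I | bus: BusRdX,Flush
[20] P1: store L3 := 35 | P0:I, P1:M(35) | bus: none
[21] P1: load  L4 | P0:I, P1:M(74) | bus: none
[22] P1: load  L0 | P0:S(61), P1:S(61) | bus: BusRd,Flush
[23] P0: load  L3 | P0:S(35), P1:S(35) | bus: BusRd,Flush
[24] P1: store L0 := 18 | P0:I, P1:M(18) | bus: BusUpgr
[25] P0: load  L0 | P0:S(18), P1:S(18) | bus: BusRd,Flush
[26] P0: store L4 := 62 | P0:M(62), P1:I | bus: BusRdX,Flush
[27] P0: load  L4 | P0:M(62), P1:I | bus: none
[28] P0: load  L2 | P0:M(50), P1:I | bus: none
[29] P1: store L0 := 10 | P0:I, P1:M(10) | bus: BusUpgr
[30] P0: store L3 := 19 | P0:M(19), P1:I | bus: BusUpgr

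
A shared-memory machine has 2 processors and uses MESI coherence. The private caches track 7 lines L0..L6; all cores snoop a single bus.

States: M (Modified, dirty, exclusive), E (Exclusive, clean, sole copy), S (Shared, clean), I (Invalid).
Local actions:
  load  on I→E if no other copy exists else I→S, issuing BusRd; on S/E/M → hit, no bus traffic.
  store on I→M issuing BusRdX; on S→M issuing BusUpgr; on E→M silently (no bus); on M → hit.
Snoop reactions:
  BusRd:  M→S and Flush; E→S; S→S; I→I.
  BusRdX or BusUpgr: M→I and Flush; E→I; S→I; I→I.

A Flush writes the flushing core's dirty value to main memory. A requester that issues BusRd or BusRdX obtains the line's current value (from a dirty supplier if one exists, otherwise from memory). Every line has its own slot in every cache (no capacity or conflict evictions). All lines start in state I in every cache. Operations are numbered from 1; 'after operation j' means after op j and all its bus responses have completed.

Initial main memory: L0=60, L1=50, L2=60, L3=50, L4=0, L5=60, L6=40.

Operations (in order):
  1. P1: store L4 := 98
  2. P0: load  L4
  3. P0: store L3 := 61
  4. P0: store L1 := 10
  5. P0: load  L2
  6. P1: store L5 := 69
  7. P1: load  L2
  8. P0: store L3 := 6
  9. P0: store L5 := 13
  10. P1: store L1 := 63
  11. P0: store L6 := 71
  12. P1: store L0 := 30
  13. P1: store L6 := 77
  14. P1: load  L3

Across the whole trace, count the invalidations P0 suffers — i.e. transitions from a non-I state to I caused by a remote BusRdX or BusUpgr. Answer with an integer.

  op1 P1: store L4 := 98 → I/M on L4; bus BusRdX; mem=0
  op2 P0: load  L4 → S/S on L4; bus BusRd Flush; mem=98
  op3 P0: store L3 := 61 → M/I on L3; bus BusRdX; mem=50
  op4 P0: store L1 := 10 → M/I on L1; bus BusRdX; mem=50
  op5 P0: load  L2 → E/I on L2; bus BusRd; mem=60
  op6 P1: store L5 := 69 → I/M on L5; bus BusRdX; mem=60
  op7 P1: load  L2 → S/S on L2; bus BusRd; mem=60
  op8 P0: store L3 := 6 → M/I on L3; bus (none); mem=50
  op9 P0: store L5 := 13 → M/I on L5; bus BusRdX Flush; mem=69
  op10 P1: store L1 := 63 → I/M on L1; bus BusRdX Flush; mem=10
  op11 P0: store L6 := 71 → M/I on L6; bus BusRdX; mem=40
  op12 P1: store L0 := 30 → I/M on L0; bus BusRdX; mem=60
  op13 P1: store L6 := 77 → I/M on L6; bus BusRdX Flush; mem=71
  op14 P1: load  L3 → S/S on L3; bus BusRd Flush; mem=6

invalidations = 2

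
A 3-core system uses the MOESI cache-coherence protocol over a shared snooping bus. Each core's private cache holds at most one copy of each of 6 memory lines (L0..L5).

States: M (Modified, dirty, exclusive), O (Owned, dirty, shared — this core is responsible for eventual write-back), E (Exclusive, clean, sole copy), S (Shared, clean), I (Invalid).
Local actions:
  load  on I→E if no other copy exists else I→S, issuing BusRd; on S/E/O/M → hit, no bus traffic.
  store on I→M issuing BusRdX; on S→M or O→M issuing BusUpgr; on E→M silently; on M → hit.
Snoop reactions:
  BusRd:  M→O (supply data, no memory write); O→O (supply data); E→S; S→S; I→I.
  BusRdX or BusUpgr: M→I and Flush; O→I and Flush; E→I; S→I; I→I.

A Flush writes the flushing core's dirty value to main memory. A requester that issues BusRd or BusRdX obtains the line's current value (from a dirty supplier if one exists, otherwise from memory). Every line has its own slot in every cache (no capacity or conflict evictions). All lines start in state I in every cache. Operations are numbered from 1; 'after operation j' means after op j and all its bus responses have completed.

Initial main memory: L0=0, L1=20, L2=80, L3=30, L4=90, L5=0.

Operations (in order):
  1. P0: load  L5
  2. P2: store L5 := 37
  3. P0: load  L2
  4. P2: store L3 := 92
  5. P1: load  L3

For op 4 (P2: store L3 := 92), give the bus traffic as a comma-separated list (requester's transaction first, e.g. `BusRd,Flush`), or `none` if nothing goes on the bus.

1. P0: load  L5  bus=[BusRd]  L5: P0=E P1=I P2=I  mem[L5]=0
2. P2: store L5 := 37  bus=[BusRdX]  L5: P0=I P1=I P2=M  mem[L5]=0
3. P0: load  L2  bus=[BusRd]  L2: P0=E P1=I P2=I  mem[L2]=80
4. P2: store L3 := 92  bus=[BusRdX]  L3: P0=I P1=I P2=M  mem[L3]=30
5. P1: load  L3  bus=[BusRd]  L3: P0=I P1=S P2=O  mem[L3]=30

bus = BusRdX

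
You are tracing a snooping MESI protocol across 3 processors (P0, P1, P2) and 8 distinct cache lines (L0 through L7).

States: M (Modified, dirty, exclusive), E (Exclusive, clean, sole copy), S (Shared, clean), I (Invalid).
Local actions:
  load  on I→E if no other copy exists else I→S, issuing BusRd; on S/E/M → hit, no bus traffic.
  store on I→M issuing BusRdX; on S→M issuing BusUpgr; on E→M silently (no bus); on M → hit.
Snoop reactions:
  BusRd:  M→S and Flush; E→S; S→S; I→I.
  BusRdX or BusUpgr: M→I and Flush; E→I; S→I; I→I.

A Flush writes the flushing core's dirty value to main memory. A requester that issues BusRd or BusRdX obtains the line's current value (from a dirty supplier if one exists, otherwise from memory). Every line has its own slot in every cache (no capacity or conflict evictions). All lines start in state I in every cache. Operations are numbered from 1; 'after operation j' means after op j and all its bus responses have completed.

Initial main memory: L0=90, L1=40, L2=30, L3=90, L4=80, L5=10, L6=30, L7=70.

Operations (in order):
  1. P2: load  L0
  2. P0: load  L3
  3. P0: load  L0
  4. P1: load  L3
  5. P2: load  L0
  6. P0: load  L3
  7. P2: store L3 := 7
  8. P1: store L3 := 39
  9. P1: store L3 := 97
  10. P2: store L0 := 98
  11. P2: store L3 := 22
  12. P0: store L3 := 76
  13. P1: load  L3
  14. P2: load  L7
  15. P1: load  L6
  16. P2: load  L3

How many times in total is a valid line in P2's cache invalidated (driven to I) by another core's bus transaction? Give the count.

invalidations = 2

1. P2: load  L0  bus=[BusRd]  L0: P0=I P1=I P2=E  mem[L0]=90
2. P0: load  L3  bus=[BusRd]  L3: P0=E P1=I P2=I  mem[L3]=90
3. P0: load  L0  bus=[BusRd]  L0: P0=S P1=I P2=S  mem[L0]=90
4. P1: load  L3  bus=[BusRd]  L3: P0=S P1=S P2=I  mem[L3]=90
5. P2: load  L0  bus=[-]  L0: P0=S P1=I P2=S  mem[L0]=90
6. P0: load  L3  bus=[-]  L3: P0=S P1=S P2=I  mem[L3]=90
7. P2: store L3 := 7  bus=[BusRdX]  L3: P0=I P1=I P2=M  mem[L3]=90
8. P1: store L3 := 39  bus=[BusRdX,Flush]  L3: P0=I P1=M P2=I  mem[L3]=7
9. P1: store L3 := 97  bus=[-]  L3: P0=I P1=M P2=I  mem[L3]=7
10. P2: store L0 := 98  bus=[BusUpgr]  L0: P0=I P1=I P2=M  mem[L0]=90
11. P2: store L3 := 22  bus=[BusRdX,Flush]  L3: P0=I P1=I P2=M  mem[L3]=97
12. P0: store L3 := 76  bus=[BusRdX,Flush]  L3: P0=M P1=I P2=I  mem[L3]=22
13. P1: load  L3  bus=[BusRd,Flush]  L3: P0=S P1=S P2=I  mem[L3]=76
14. P2: load  L7  bus=[BusRd]  L7: P0=I P1=I P2=E  mem[L7]=70
15. P1: load  L6  bus=[BusRd]  L6: P0=I P1=E P2=I  mem[L6]=30
16. P2: load  L3  bus=[BusRd]  L3: P0=S P1=S P2=S  mem[L3]=76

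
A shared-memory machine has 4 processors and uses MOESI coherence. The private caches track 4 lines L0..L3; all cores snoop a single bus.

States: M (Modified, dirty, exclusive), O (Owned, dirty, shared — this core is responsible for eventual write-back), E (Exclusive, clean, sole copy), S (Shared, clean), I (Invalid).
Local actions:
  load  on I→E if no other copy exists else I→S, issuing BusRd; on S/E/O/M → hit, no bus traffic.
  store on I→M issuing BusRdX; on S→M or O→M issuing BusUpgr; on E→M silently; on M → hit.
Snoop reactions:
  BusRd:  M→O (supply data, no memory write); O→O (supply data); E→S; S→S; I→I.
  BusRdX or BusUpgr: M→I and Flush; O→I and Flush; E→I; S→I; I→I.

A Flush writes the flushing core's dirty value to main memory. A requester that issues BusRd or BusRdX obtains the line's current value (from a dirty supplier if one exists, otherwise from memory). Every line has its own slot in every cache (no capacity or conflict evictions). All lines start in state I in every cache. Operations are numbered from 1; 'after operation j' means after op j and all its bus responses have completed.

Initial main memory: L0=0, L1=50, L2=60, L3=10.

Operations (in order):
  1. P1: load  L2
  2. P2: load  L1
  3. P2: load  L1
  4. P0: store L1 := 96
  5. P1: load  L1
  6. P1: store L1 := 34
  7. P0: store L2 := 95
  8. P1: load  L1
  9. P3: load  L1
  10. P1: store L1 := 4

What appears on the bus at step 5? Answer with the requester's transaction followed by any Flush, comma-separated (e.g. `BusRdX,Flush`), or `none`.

bus = BusRd

step 1: P1: load  L2  ⟶  IEII  (L2)  txn=BusRd  M[L2]=60
step 2: P2: load  L1  ⟶  IIEI  (L1)  txn=BusRd  M[L1]=50
step 3: P2: load  L1  ⟶  IIEI  (L1)  txn=∅  M[L1]=50
step 4: P0: store L1 := 96  ⟶  MIII  (L1)  txn=BusRdX  M[L1]=50
step 5: P1: load  L1  ⟶  OSII  (L1)  txn=BusRd  M[L1]=50
step 6: P1: store L1 := 34  ⟶  IMII  (L1)  txn=BusUpgr+Flush  M[L1]=96
step 7: P0: store L2 := 95  ⟶  MIII  (L2)  txn=BusRdX  M[L2]=60
step 8: P1: load  L1  ⟶  IMII  (L1)  txn=∅  M[L1]=96
step 9: P3: load  L1  ⟶  IOIS  (L1)  txn=BusRd  M[L1]=96
step 10: P1: store L1 := 4  ⟶  IMII  (L1)  txn=BusUpgr  M[L1]=96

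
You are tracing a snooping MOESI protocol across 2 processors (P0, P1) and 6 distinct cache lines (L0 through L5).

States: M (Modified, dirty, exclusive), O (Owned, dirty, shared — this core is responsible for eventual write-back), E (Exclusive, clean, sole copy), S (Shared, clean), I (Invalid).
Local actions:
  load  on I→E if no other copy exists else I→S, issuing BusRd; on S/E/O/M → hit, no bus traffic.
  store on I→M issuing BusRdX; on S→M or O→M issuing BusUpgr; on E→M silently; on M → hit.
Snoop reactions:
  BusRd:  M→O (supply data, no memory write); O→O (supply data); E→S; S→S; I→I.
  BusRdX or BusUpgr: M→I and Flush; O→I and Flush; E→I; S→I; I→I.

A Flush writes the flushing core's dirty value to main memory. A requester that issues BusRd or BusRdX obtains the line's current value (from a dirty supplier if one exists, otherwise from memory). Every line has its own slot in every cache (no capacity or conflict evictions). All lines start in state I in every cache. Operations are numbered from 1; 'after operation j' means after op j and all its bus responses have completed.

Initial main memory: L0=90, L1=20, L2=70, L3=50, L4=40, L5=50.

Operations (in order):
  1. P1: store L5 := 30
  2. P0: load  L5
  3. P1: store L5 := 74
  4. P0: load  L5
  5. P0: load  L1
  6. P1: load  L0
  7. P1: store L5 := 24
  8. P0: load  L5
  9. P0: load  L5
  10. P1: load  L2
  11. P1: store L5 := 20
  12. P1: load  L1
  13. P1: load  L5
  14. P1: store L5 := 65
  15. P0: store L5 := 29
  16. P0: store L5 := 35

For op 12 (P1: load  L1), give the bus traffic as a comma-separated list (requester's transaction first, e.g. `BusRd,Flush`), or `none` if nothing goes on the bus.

step 1: P1: store L5 := 30  ⟶  IM  (L5)  txn=BusRdX  M[L5]=50
step 2: P0: load  L5  ⟶  SO  (L5)  txn=BusRd  M[L5]=50
step 3: P1: store L5 := 74  ⟶  IM  (L5)  txn=BusUpgr  M[L5]=50
step 4: P0: load  L5  ⟶  SO  (L5)  txn=BusRd  M[L5]=50
step 5: P0: load  L1  ⟶  EI  (L1)  txn=BusRd  M[L1]=20
step 6: P1: load  L0  ⟶  IE  (L0)  txn=BusRd  M[L0]=90
step 7: P1: store L5 := 24  ⟶  IM  (L5)  txn=BusUpgr  M[L5]=50
step 8: P0: load  L5  ⟶  SO  (L5)  txn=BusRd  M[L5]=50
step 9: P0: load  L5  ⟶  SO  (L5)  txn=∅  M[L5]=50
step 10: P1: load  L2  ⟶  IE  (L2)  txn=BusRd  M[L2]=70
step 11: P1: store L5 := 20  ⟶  IM  (L5)  txn=BusUpgr  M[L5]=50
step 12: P1: load  L1  ⟶  SS  (L1)  txn=BusRd  M[L1]=20
step 13: P1: load  L5  ⟶  IM  (L5)  txn=∅  M[L5]=50
step 14: P1: store L5 := 65  ⟶  IM  (L5)  txn=∅  M[L5]=50
step 15: P0: store L5 := 29  ⟶  MI  (L5)  txn=BusRdX+Flush  M[L5]=65
step 16: P0: store L5 := 35  ⟶  MI  (L5)  txn=∅  M[L5]=65

bus = BusRd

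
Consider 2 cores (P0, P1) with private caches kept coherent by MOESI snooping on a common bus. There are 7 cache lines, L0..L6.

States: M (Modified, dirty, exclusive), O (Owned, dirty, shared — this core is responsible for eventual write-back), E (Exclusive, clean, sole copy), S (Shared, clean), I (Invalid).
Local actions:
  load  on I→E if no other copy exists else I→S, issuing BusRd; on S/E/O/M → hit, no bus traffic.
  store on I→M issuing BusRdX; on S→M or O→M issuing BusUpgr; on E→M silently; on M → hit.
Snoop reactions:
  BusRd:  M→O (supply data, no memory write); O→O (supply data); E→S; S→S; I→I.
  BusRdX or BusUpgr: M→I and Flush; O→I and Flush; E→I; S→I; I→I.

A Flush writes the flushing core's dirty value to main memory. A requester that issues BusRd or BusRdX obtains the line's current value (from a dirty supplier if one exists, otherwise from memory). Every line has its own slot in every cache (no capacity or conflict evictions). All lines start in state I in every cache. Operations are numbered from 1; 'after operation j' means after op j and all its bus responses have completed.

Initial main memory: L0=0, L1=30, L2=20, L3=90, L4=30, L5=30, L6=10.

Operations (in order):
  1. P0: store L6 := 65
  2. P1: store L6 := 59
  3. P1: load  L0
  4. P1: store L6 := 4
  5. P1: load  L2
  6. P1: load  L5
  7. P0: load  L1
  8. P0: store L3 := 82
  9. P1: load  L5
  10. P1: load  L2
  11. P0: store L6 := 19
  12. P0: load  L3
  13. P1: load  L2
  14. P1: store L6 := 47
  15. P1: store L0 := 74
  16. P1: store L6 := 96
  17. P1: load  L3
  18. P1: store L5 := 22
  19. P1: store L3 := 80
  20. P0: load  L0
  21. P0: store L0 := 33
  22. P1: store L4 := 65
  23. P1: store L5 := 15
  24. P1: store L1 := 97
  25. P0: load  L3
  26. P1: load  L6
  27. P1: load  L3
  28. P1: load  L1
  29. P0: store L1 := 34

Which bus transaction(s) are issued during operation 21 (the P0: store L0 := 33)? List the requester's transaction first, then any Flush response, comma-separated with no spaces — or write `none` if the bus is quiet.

  op1 P0: store L6 := 65 → M/I on L6; bus BusRdX; mem=10
  op2 P1: store L6 := 59 → I/M on L6; bus BusRdX Flush; mem=65
  op3 P1: load  L0 → I/E on L0; bus BusRd; mem=0
  op4 P1: store L6 := 4 → I/M on L6; bus (none); mem=65
  op5 P1: load  L2 → I/E on L2; bus BusRd; mem=20
  op6 P1: load  L5 → I/E on L5; bus BusRd; mem=30
  op7 P0: load  L1 → E/I on L1; bus BusRd; mem=30
  op8 P0: store L3 := 82 → M/I on L3; bus BusRdX; mem=90
  op9 P1: load  L5 → I/E on L5; bus (none); mem=30
  op10 P1: load  L2 → I/E on L2; bus (none); mem=20
  op11 P0: store L6 := 19 → M/I on L6; bus BusRdX Flush; mem=4
  op12 P0: load  L3 → M/I on L3; bus (none); mem=90
  op13 P1: load  L2 → I/E on L2; bus (none); mem=20
  op14 P1: store L6 := 47 → I/M on L6; bus BusRdX Flush; mem=19
  op15 P1: store L0 := 74 → I/M on L0; bus (none); mem=0
  op16 P1: store L6 := 96 → I/M on L6; bus (none); mem=19
  op17 P1: load  L3 → O/S on L3; bus BusRd; mem=90
  op18 P1: store L5 := 22 → I/M on L5; bus (none); mem=30
  op19 P1: store L3 := 80 → I/M on L3; bus BusUpgr Flush; mem=82
  op20 P0: load  L0 → S/O on L0; bus BusRd; mem=0
  op21 P0: store L0 := 33 → M/I on L0; bus BusUpgr Flush; mem=74
  op22 P1: store L4 := 65 → I/M on L4; bus BusRdX; mem=30
  op23 P1: store L5 := 15 → I/M on L5; bus (none); mem=30
  op24 P1: store L1 := 97 → I/M on L1; bus BusRdX; mem=30
  op25 P0: load  L3 → S/O on L3; bus BusRd; mem=82
  op26 P1: load  L6 → I/M on L6; bus (none); mem=19
  op27 P1: load  L3 → S/O on L3; bus (none); mem=82
  op28 P1: load  L1 → I/M on L1; bus (none); mem=30
  op29 P0: store L1 := 34 → M/I on L1; bus BusRdX Flush; mem=97

bus = BusUpgr,Flush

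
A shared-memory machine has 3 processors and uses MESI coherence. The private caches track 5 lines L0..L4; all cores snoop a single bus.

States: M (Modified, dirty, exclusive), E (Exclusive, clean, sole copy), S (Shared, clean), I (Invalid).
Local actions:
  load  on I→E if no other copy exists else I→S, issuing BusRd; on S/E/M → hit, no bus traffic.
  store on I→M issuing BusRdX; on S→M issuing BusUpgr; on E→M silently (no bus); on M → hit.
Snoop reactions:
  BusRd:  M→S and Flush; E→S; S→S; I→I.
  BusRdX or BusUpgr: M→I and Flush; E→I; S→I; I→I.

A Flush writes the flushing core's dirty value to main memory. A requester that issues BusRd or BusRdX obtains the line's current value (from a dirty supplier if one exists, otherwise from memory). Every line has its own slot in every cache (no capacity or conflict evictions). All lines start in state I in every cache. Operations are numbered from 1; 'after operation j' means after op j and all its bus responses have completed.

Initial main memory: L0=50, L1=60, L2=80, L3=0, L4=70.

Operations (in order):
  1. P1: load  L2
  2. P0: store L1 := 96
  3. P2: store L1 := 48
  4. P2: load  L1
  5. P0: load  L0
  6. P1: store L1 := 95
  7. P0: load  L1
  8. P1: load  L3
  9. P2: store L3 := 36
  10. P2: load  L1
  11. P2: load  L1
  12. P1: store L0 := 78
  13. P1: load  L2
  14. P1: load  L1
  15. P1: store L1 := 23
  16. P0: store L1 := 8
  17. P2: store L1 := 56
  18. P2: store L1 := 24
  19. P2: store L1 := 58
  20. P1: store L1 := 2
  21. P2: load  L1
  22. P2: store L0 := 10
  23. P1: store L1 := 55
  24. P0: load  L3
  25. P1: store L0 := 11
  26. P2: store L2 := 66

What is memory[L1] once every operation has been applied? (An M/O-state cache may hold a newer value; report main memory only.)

memory[L1] = 2

  op1 P1: load  L2 → I/E/I on L2; bus BusRd; mem=80
  op2 P0: store L1 := 96 → M/I/I on L1; bus BusRdX; mem=60
  op3 P2: store L1 := 48 → I/I/M on L1; bus BusRdX Flush; mem=96
  op4 P2: load  L1 → I/I/M on L1; bus (none); mem=96
  op5 P0: load  L0 → E/I/I on L0; bus BusRd; mem=50
  op6 P1: store L1 := 95 → I/M/I on L1; bus BusRdX Flush; mem=48
  op7 P0: load  L1 → S/S/I on L1; bus BusRd Flush; mem=95
  op8 P1: load  L3 → I/E/I on L3; bus BusRd; mem=0
  op9 P2: store L3 := 36 → I/I/M on L3; bus BusRdX; mem=0
  op10 P2: load  L1 → S/S/S on L1; bus BusRd; mem=95
  op11 P2: load  L1 → S/S/S on L1; bus (none); mem=95
  op12 P1: store L0 := 78 → I/M/I on L0; bus BusRdX; mem=50
  op13 P1: load  L2 → I/E/I on L2; bus (none); mem=80
  op14 P1: load  L1 → S/S/S on L1; bus (none); mem=95
  op15 P1: store L1 := 23 → I/M/I on L1; bus BusUpgr; mem=95
  op16 P0: store L1 := 8 → M/I/I on L1; bus BusRdX Flush; mem=23
  op17 P2: store L1 := 56 → I/I/M on L1; bus BusRdX Flush; mem=8
  op18 P2: store L1 := 24 → I/I/M on L1; bus (none); mem=8
  op19 P2: store L1 := 58 → I/I/M on L1; bus (none); mem=8
  op20 P1: store L1 := 2 → I/M/I on L1; bus BusRdX Flush; mem=58
  op21 P2: load  L1 → I/S/S on L1; bus BusRd Flush; mem=2
  op22 P2: store L0 := 10 → I/I/M on L0; bus BusRdX Flush; mem=78
  op23 P1: store L1 := 55 → I/M/I on L1; bus BusUpgr; mem=2
  op24 P0: load  L3 → S/I/S on L3; bus BusRd Flush; mem=36
  op25 P1: store L0 := 11 → I/M/I on L0; bus BusRdX Flush; mem=10
  op26 P2: store L2 := 66 → I/I/M on L2; bus BusRdX; mem=80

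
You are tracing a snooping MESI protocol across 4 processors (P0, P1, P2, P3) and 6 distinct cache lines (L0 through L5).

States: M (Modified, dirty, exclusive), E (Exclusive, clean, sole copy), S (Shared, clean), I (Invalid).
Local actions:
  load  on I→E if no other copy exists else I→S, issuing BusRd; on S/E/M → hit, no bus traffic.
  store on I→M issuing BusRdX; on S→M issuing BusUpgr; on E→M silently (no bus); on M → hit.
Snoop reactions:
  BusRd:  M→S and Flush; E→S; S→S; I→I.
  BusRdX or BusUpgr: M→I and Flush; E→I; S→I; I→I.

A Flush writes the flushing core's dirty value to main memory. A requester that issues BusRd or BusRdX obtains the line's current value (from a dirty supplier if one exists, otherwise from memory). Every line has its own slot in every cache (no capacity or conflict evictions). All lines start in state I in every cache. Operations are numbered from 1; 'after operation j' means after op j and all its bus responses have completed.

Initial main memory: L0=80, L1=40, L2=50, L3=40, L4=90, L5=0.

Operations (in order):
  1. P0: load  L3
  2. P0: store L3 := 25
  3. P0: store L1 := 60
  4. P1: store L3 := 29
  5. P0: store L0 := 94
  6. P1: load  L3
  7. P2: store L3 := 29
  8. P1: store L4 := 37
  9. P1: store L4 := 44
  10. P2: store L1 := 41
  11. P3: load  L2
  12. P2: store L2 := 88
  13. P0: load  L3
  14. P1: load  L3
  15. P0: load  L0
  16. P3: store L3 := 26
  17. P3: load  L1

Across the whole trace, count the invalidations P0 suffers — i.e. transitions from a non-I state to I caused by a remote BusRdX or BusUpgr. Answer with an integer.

invalidations = 3

  op1 P0: load  L3 → E/I/I/I on L3; bus BusRd; mem=40
  op2 P0: store L3 := 25 → M/I/I/I on L3; bus (none); mem=40
  op3 P0: store L1 := 60 → M/I/I/I on L1; bus BusRdX; mem=40
  op4 P1: store L3 := 29 → I/M/I/I on L3; bus BusRdX Flush; mem=25
  op5 P0: store L0 := 94 → M/I/I/I on L0; bus BusRdX; mem=80
  op6 P1: load  L3 → I/M/I/I on L3; bus (none); mem=25
  op7 P2: store L3 := 29 → I/I/M/I on L3; bus BusRdX Flush; mem=29
  op8 P1: store L4 := 37 → I/M/I/I on L4; bus BusRdX; mem=90
  op9 P1: store L4 := 44 → I/M/I/I on L4; bus (none); mem=90
  op10 P2: store L1 := 41 → I/I/M/I on L1; bus BusRdX Flush; mem=60
  op11 P3: load  L2 → I/I/I/E on L2; bus BusRd; mem=50
  op12 P2: store L2 := 88 → I/I/M/I on L2; bus BusRdX; mem=50
  op13 P0: load  L3 → S/I/S/I on L3; bus BusRd Flush; mem=29
  op14 P1: load  L3 → S/S/S/I on L3; bus BusRd; mem=29
  op15 P0: load  L0 → M/I/I/I on L0; bus (none); mem=80
  op16 P3: store L3 := 26 → I/I/I/M on L3; bus BusRdX; mem=29
  op17 P3: load  L1 → I/I/S/S on L1; bus BusRd Flush; mem=41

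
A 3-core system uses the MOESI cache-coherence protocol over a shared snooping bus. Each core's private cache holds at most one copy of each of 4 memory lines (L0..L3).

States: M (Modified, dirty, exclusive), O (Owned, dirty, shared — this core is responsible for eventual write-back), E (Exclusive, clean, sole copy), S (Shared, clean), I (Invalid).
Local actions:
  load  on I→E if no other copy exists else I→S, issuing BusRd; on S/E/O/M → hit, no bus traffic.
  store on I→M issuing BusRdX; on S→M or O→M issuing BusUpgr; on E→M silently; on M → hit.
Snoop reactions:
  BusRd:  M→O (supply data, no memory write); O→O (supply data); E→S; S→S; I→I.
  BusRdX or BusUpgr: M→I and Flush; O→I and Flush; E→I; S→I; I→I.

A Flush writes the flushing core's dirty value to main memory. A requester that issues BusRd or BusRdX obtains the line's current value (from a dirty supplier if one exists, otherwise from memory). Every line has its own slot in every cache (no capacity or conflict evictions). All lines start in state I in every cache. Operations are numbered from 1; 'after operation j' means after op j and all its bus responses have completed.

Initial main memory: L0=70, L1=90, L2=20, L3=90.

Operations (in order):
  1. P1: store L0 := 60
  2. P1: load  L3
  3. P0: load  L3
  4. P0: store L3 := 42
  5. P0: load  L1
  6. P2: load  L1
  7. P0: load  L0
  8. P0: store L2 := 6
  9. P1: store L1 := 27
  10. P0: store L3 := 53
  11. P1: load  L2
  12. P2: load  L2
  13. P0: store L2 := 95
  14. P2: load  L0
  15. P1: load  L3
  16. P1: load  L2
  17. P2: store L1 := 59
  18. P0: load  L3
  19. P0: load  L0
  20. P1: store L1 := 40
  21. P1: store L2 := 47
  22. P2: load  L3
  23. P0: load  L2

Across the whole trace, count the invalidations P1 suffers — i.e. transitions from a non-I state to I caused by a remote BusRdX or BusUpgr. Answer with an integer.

1. P1: store L0 := 60  bus=[BusRdX]  L0: P0=I P1=M P2=I  mem[L0]=70
2. P1: load  L3  bus=[BusRd]  L3: P0=I P1=E P2=I  mem[L3]=90
3. P0: load  L3  bus=[BusRd]  L3: P0=S P1=S P2=I  mem[L3]=90
4. P0: store L3 := 42  bus=[BusUpgr]  L3: P0=M P1=I P2=I  mem[L3]=90
5. P0: load  L1  bus=[BusRd]  L1: P0=E P1=I P2=I  mem[L1]=90
6. P2: load  L1  bus=[BusRd]  L1: P0=S P1=I P2=S  mem[L1]=90
7. P0: load  L0  bus=[BusRd]  L0: P0=S P1=O P2=I  mem[L0]=70
8. P0: store L2 := 6  bus=[BusRdX]  L2: P0=M P1=I P2=I  mem[L2]=20
9. P1: store L1 := 27  bus=[BusRdX]  L1: P0=I P1=M P2=I  mem[L1]=90
10. P0: store L3 := 53  bus=[-]  L3: P0=M P1=I P2=I  mem[L3]=90
11. P1: load  L2  bus=[BusRd]  L2: P0=O P1=S P2=I  mem[L2]=20
12. P2: load  L2  bus=[BusRd]  L2: P0=O P1=S P2=S  mem[L2]=20
13. P0: store L2 := 95  bus=[BusUpgr]  L2: P0=M P1=I P2=I  mem[L2]=20
14. P2: load  L0  bus=[BusRd]  L0: P0=S P1=O P2=S  mem[L0]=70
15. P1: load  L3  bus=[BusRd]  L3: P0=O P1=S P2=I  mem[L3]=90
16. P1: load  L2  bus=[BusRd]  L2: P0=O P1=S P2=I  mem[L2]=20
17. P2: store L1 := 59  bus=[BusRdX,Flush]  L1: P0=I P1=I P2=M  mem[L1]=27
18. P0: load  L3  bus=[-]  L3: P0=O P1=S P2=I  mem[L3]=90
19. P0: load  L0  bus=[-]  L0: P0=S P1=O P2=S  mem[L0]=70
20. P1: store L1 := 40  bus=[BusRdX,Flush]  L1: P0=I P1=M P2=I  mem[L1]=59
21. P1: store L2 := 47  bus=[BusUpgr,Flush]  L2: P0=I P1=M P2=I  mem[L2]=95
22. P2: load  L3  bus=[BusRd]  L3: P0=O P1=S P2=S  mem[L3]=90
23. P0: load  L2  bus=[BusRd]  L2: P0=S P1=O P2=I  mem[L2]=95

invalidations = 3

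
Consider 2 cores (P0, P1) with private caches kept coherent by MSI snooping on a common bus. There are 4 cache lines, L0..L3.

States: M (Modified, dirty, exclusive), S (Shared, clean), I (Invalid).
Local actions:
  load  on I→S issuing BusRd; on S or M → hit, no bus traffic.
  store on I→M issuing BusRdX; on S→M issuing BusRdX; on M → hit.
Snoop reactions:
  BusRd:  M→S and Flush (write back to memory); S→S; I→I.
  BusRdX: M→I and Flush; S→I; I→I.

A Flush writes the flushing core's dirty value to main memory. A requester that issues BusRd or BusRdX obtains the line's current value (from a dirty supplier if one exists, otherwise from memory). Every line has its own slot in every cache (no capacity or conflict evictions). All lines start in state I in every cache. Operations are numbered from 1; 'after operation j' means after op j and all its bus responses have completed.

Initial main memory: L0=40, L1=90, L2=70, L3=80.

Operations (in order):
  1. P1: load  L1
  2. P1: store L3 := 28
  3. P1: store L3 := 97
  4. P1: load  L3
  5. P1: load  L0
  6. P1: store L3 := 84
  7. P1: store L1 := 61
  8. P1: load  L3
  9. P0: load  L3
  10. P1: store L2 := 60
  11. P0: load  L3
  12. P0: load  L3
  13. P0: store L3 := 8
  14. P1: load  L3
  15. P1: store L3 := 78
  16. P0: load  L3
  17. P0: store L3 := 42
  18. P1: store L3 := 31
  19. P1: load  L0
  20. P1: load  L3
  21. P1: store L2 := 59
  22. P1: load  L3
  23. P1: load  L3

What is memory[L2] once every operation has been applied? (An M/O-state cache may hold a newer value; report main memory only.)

memory[L2] = 70

step 1: P1: load  L1  ⟶  IS  (L1)  txn=BusRd  M[L1]=90
step 2: P1: store L3 := 28  ⟶  IM  (L3)  txn=BusRdX  M[L3]=80
step 3: P1: store L3 := 97  ⟶  IM  (L3)  txn=∅  M[L3]=80
step 4: P1: load  L3  ⟶  IM  (L3)  txn=∅  M[L3]=80
step 5: P1: load  L0  ⟶  IS  (L0)  txn=BusRd  M[L0]=40
step 6: P1: store L3 := 84  ⟶  IM  (L3)  txn=∅  M[L3]=80
step 7: P1: store L1 := 61  ⟶  IM  (L1)  txn=BusRdX  M[L1]=90
step 8: P1: load  L3  ⟶  IM  (L3)  txn=∅  M[L3]=80
step 9: P0: load  L3  ⟶  SS  (L3)  txn=BusRd+Flush  M[L3]=84
step 10: P1: store L2 := 60  ⟶  IM  (L2)  txn=BusRdX  M[L2]=70
step 11: P0: load  L3  ⟶  SS  (L3)  txn=∅  M[L3]=84
step 12: P0: load  L3  ⟶  SS  (L3)  txn=∅  M[L3]=84
step 13: P0: store L3 := 8  ⟶  MI  (L3)  txn=BusRdX  M[L3]=84
step 14: P1: load  L3  ⟶  SS  (L3)  txn=BusRd+Flush  M[L3]=8
step 15: P1: store L3 := 78  ⟶  IM  (L3)  txn=BusRdX  M[L3]=8
step 16: P0: load  L3  ⟶  SS  (L3)  txn=BusRd+Flush  M[L3]=78
step 17: P0: store L3 := 42  ⟶  MI  (L3)  txn=BusRdX  M[L3]=78
step 18: P1: store L3 := 31  ⟶  IM  (L3)  txn=BusRdX+Flush  M[L3]=42
step 19: P1: load  L0  ⟶  IS  (L0)  txn=∅  M[L0]=40
step 20: P1: load  L3  ⟶  IM  (L3)  txn=∅  M[L3]=42
step 21: P1: store L2 := 59  ⟶  IM  (L2)  txn=∅  M[L2]=70
step 22: P1: load  L3  ⟶  IM  (L3)  txn=∅  M[L3]=42
step 23: P1: load  L3  ⟶  IM  (L3)  txn=∅  M[L3]=42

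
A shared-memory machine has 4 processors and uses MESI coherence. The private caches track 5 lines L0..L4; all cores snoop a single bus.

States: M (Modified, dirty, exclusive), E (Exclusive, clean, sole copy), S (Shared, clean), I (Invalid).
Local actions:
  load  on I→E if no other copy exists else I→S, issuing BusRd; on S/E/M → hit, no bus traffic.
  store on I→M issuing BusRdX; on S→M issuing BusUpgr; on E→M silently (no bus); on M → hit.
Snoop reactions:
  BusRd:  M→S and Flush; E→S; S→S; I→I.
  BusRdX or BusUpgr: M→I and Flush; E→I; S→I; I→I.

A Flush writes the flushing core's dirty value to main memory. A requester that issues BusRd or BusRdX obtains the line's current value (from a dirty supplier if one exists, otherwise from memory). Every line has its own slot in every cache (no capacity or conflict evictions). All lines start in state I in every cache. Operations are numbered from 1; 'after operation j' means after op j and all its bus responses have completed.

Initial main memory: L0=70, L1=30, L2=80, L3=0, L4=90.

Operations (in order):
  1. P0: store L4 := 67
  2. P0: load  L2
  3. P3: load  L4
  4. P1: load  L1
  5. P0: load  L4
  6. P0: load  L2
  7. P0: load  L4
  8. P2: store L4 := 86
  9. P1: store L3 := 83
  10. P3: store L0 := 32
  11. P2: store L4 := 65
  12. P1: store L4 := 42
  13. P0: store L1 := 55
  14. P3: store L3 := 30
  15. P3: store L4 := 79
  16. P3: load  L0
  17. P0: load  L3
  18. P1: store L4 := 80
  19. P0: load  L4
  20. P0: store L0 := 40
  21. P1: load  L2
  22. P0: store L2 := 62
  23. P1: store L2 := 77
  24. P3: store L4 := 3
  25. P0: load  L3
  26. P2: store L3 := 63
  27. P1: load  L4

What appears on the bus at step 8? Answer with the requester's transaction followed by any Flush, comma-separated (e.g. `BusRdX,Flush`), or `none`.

bus = BusRdX

  op1 P0: store L4 := 67 → M/I/I/I on L4; bus BusRdX; mem=90
  op2 P0: load  L2 → E/I/I/I on L2; bus BusRd; mem=80
  op3 P3: load  L4 → S/I/I/S on L4; bus BusRd Flush; mem=67
  op4 P1: load  L1 → I/E/I/I on L1; bus BusRd; mem=30
  op5 P0: load  L4 → S/I/I/S on L4; bus (none); mem=67
  op6 P0: load  L2 → E/I/I/I on L2; bus (none); mem=80
  op7 P0: load  L4 → S/I/I/S on L4; bus (none); mem=67
  op8 P2: store L4 := 86 → I/I/M/I on L4; bus BusRdX; mem=67
  op9 P1: store L3 := 83 → I/M/I/I on L3; bus BusRdX; mem=0
  op10 P3: store L0 := 32 → I/I/I/M on L0; bus BusRdX; mem=70
  op11 P2: store L4 := 65 → I/I/M/I on L4; bus (none); mem=67
  op12 P1: store L4 := 42 → I/M/I/I on L4; bus BusRdX Flush; mem=65
  op13 P0: store L1 := 55 → M/I/I/I on L1; bus BusRdX; mem=30
  op14 P3: store L3 := 30 → I/I/I/M on L3; bus BusRdX Flush; mem=83
  op15 P3: store L4 := 79 → I/I/I/M on L4; bus BusRdX Flush; mem=42
  op16 P3: load  L0 → I/I/I/M on L0; bus (none); mem=70
  op17 P0: load  L3 → S/I/I/S on L3; bus BusRd Flush; mem=30
  op18 P1: store L4 := 80 → I/M/I/I on L4; bus BusRdX Flush; mem=79
  op19 P0: load  L4 → S/S/I/I on L4; bus BusRd Flush; mem=80
  op20 P0: store L0 := 40 → M/I/I/I on L0; bus BusRdX Flush; mem=32
  op21 P1: load  L2 → S/S/I/I on L2; bus BusRd; mem=80
  op22 P0: store L2 := 62 → M/I/I/I on L2; bus BusUpgr; mem=80
  op23 P1: store L2 := 77 → I/M/I/I on L2; bus BusRdX Flush; mem=62
  op24 P3: store L4 := 3 → I/I/I/M on L4; bus BusRdX; mem=80
  op25 P0: load  L3 → S/I/I/S on L3; bus (none); mem=30
  op26 P2: store L3 := 63 → I/I/M/I on L3; bus BusRdX; mem=30
  op27 P1: load  L4 → I/S/I/S on L4; bus BusRd Flush; mem=3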